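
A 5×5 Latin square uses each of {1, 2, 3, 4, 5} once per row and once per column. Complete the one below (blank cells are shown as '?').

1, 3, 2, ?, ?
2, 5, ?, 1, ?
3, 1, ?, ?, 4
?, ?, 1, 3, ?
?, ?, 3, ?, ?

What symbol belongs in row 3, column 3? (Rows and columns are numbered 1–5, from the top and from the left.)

At row 1, column 5: row 1 has {1,2,3}; column 5 has {4}; that leaves 5.
At row 2, column 3: row 2 has {1,2,5}; column 3 has {1,2,3}; that leaves 4.
At row 2, column 5: row 2 has {1,2,4,5}; column 5 has {4,5}; that leaves 3.
At row 3, column 3: row 3 has {1,3,4}; column 3 has {1,2,3,4}; that leaves 5.

5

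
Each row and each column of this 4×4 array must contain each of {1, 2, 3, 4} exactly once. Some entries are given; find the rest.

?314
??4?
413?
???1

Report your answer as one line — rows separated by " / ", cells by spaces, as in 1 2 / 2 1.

2 3 1 4 / 1 2 4 3 / 4 1 3 2 / 3 4 2 1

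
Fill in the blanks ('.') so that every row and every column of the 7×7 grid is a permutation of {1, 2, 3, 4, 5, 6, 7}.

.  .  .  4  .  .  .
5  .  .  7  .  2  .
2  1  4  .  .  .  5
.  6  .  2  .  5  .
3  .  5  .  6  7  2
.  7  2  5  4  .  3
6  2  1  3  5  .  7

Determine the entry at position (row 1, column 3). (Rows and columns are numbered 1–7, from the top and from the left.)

3

row 3 has {1,2,4,5}; column 4 has {2,3,4,5,7} — only 6 is left for (r3,c4).
row 3 has {1,2,4,5,6}; column 6 has {2,5,7} — only 3 is left for (r3,c6).
row 5 has {2,3,5,6,7}; column 2 has {1,2,6,7} — only 4 is left for (r5,c2).
row 5 has {2,3,4,5,6,7}; column 4 has {2,3,4,5,6,7} — only 1 is left for (r5,c4).
row 6 has {2,3,4,5,7}; column 1 has {2,3,5,6} — only 1 is left for (r6,c1).
row 6 has {1,2,3,4,5,7}; column 6 has {2,3,5,7} — only 6 is left for (r6,c6).
row 7 has {1,2,3,5,6,7}; column 6 has {2,3,5,6,7} — only 4 is left for (r7,c6).
row 1 has {4}; column 1 has {1,2,3,5,6} — only 7 is left for (r1,c1).
row 1 has {4,7}; column 6 has {2,3,4,5,6,7} — only 1 is left for (r1,c6).
row 1 has {1,4,7}; column 7 has {2,3,5,7} — only 6 is left for (r1,c7).
row 2 has {2,5,7}; column 2 has {1,2,4,6,7} — only 3 is left for (r2,c2).
row 2 has {2,3,5,7}; column 3 has {1,2,4,5} — only 6 is left for (r2,c3).
row 2 has {2,3,5,6,7}; column 5 has {4,5,6} — only 1 is left for (r2,c5).
row 2 has {1,2,3,5,6,7}; column 7 has {2,3,5,6,7} — only 4 is left for (r2,c7).
row 3 has {1,2,3,4,5,6}; column 5 has {1,4,5,6} — only 7 is left for (r3,c5).
row 4 has {2,5,6}; column 1 has {1,2,3,5,6,7} — only 4 is left for (r4,c1).
row 4 has {2,4,5,6}; column 5 has {1,4,5,6,7} — only 3 is left for (r4,c5).
row 4 has {2,3,4,5,6}; column 7 has {2,3,4,5,6,7} — only 1 is left for (r4,c7).
row 1 has {1,4,6,7}; column 2 has {1,2,3,4,6,7} — only 5 is left for (r1,c2).
row 1 has {1,4,5,6,7}; column 3 has {1,2,4,5,6} — only 3 is left for (r1,c3).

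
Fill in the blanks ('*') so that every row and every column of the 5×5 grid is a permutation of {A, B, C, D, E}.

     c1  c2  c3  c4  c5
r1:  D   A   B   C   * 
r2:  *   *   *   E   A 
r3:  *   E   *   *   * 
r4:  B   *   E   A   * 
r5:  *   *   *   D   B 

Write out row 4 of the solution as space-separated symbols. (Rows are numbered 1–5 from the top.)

B D E A C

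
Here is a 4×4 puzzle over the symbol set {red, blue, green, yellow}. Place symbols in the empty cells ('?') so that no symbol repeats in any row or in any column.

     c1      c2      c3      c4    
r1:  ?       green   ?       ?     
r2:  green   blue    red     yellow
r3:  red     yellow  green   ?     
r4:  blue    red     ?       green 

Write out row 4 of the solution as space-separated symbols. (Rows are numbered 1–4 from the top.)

blue red yellow green

Cell (r1,c1): row 1 has {green}; column 1 has {red,blue,green} → yellow.
Cell (r1,c3): row 1 has {green,yellow}; column 3 has {red,green} → blue.
Cell (r1,c4): row 1 has {blue,green,yellow}; column 4 has {green,yellow} → red.
Cell (r3,c4): row 3 has {red,green,yellow}; column 4 has {red,green,yellow} → blue.
Cell (r4,c3): row 4 has {red,blue,green}; column 3 has {red,blue,green} → yellow.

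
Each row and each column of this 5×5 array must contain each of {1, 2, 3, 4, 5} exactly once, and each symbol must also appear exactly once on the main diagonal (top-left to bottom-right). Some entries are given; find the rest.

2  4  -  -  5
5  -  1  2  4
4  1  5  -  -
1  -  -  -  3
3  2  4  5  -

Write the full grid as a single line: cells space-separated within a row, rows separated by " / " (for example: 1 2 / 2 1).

2 4 3 1 5 / 5 3 1 2 4 / 4 1 5 3 2 / 1 5 2 4 3 / 3 2 4 5 1

Cell (r1,c3): row 1 has {2,4,5}; column 3 has {1,4,5} → 3.
Cell (r1,c4): row 1 has {2,3,4,5}; column 4 has {2,5} → 1.
Cell (r2,c2): row 2 has {1,2,4,5}; column 2 has {1,2,4}; the diagonal has {2,5} → 3.
Cell (r3,c4): row 3 has {1,4,5}; column 4 has {1,2,5} → 3.
Cell (r3,c5): row 3 has {1,3,4,5}; column 5 has {3,4,5} → 2.
Cell (r4,c2): row 4 has {1,3}; column 2 has {1,2,3,4} → 5.
Cell (r4,c3): row 4 has {1,3,5}; column 3 has {1,3,4,5} → 2.
Cell (r4,c4): row 4 has {1,2,3,5}; column 4 has {1,2,3,5}; the diagonal has {2,3,5} → 4.
Cell (r5,c5): row 5 has {2,3,4,5}; column 5 has {2,3,4,5}; the diagonal has {2,3,4,5} → 1.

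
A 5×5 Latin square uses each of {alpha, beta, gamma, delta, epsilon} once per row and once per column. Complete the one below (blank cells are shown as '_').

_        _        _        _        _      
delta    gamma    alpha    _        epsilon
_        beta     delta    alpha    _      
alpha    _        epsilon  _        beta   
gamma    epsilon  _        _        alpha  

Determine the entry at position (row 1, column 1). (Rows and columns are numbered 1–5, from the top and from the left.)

beta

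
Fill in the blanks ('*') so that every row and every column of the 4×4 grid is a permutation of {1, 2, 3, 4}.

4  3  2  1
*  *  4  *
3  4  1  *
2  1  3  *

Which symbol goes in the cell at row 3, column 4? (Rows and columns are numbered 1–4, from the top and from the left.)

Cell (r2,c1): row 2 has {4}; column 1 has {2,3,4} → 1.
Cell (r2,c2): row 2 has {1,4}; column 2 has {1,3,4} → 2.
Cell (r2,c4): row 2 has {1,2,4}; column 4 has {1} → 3.
Cell (r3,c4): row 3 has {1,3,4}; column 4 has {1,3} → 2.

2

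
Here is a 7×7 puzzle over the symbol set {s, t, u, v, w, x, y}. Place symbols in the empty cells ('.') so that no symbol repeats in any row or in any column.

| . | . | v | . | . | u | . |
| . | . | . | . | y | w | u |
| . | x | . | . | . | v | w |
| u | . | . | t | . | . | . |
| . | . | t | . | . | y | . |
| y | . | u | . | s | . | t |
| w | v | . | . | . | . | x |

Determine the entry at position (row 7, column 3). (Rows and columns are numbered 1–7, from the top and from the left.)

s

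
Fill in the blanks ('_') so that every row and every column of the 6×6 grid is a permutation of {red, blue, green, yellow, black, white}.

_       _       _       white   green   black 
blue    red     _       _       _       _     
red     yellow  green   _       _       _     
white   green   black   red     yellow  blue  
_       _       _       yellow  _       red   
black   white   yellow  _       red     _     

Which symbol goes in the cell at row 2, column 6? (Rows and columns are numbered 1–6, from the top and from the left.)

yellow

Cell (r1,c1): row 1 has {green,black,white}; column 1 has {red,blue,black,white} → yellow.
Cell (r1,c2): row 1 has {green,yellow,black,white}; column 2 has {red,green,yellow,white} → blue.
Cell (r1,c3): row 1 has {blue,green,yellow,black,white}; column 3 has {green,yellow,black} → red.
Cell (r2,c3): row 2 has {red,blue}; column 3 has {red,green,yellow,black} → white.
Cell (r2,c5): row 2 has {red,blue,white}; column 5 has {red,green,yellow} → black.
Cell (r3,c6): row 3 has {red,green,yellow}; column 6 has {red,blue,black} → white.
Cell (r5,c1): row 5 has {red,yellow}; column 1 has {red,blue,yellow,black,white} → green.
Cell (r5,c2): row 5 has {red,green,yellow}; column 2 has {red,blue,green,yellow,white} → black.
Cell (r5,c3): row 5 has {red,green,yellow,black}; column 3 has {red,green,yellow,black,white} → blue.
Cell (r5,c5): row 5 has {red,blue,green,yellow,black}; column 5 has {red,green,yellow,black} → white.
Cell (r6,c6): row 6 has {red,yellow,black,white}; column 6 has {red,blue,black,white} → green.
Cell (r2,c4): row 2 has {red,blue,black,white}; column 4 has {red,yellow,white} → green.
Cell (r2,c6): row 2 has {red,blue,green,black,white}; column 6 has {red,blue,green,black,white} → yellow.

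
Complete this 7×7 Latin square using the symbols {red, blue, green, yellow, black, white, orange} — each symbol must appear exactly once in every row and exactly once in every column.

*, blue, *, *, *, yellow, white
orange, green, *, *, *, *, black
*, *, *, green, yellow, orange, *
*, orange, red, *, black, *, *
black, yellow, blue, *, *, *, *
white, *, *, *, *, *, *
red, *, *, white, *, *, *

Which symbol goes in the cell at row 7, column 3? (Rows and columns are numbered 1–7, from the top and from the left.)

green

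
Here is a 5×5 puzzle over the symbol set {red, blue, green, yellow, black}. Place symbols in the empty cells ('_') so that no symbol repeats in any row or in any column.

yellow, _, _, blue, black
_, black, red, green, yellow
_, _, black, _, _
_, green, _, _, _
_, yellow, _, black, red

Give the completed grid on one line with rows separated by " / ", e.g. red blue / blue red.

(r1,c2) = red
(r1,c3) = green
(r2,c1) = blue
(r3,c2) = blue
(r3,c5) = green
(r4,c5) = blue
(r5,c1) = green
(r5,c3) = blue
(r3,c1) = red
(r3,c4) = yellow
(r4,c1) = black
(r4,c3) = yellow
(r4,c4) = red

yellow red green blue black / blue black red green yellow / red blue black yellow green / black green yellow red blue / green yellow blue black red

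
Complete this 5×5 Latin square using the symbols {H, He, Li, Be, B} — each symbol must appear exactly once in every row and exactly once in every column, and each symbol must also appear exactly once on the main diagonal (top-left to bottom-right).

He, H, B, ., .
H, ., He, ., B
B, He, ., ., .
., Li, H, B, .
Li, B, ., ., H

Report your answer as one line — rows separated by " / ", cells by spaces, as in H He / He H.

He H B Be Li / H Be He Li B / B He Li H Be / Be Li H B He / Li B Be He H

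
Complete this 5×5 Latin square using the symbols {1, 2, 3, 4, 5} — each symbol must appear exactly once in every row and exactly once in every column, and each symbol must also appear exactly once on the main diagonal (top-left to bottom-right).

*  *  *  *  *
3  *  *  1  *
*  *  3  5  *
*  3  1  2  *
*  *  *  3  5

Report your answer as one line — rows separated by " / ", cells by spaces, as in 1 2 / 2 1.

1 5 2 4 3 / 3 4 5 1 2 / 4 2 3 5 1 / 5 3 1 2 4 / 2 1 4 3 5

At row 1, column 4: row 1 is empty so far; column 4 has {1,2,3,5}; that leaves 4.
At row 2, column 2: row 2 has {1,3}; column 2 has {3}; the diagonal has {2,3,5}; that leaves 4.
At row 2, column 5: row 2 has {1,3,4}; column 5 has {5}; that leaves 2.
At row 4, column 5: row 4 has {1,2,3}; column 5 has {2,5}; that leaves 4.
At row 1, column 1: row 1 has {4}; column 1 has {3}; the diagonal has {2,3,4,5}; that leaves 1.
At row 1, column 5: row 1 has {1,4}; column 5 has {2,4,5}; that leaves 3.
At row 2, column 3: row 2 has {1,2,3,4}; column 3 has {1,3}; that leaves 5.
At row 3, column 5: row 3 has {3,5}; column 5 has {2,3,4,5}; that leaves 1.
At row 4, column 1: row 4 has {1,2,3,4}; column 1 has {1,3}; that leaves 5.
At row 1, column 3: row 1 has {1,3,4}; column 3 has {1,3,5}; that leaves 2.
At row 3, column 2: row 3 has {1,3,5}; column 2 has {3,4}; that leaves 2.
At row 5, column 2: row 5 has {3,5}; column 2 has {2,3,4}; that leaves 1.
At row 5, column 3: row 5 has {1,3,5}; column 3 has {1,2,3,5}; that leaves 4.
At row 1, column 2: row 1 has {1,2,3,4}; column 2 has {1,2,3,4}; that leaves 5.
At row 3, column 1: row 3 has {1,2,3,5}; column 1 has {1,3,5}; that leaves 4.
At row 5, column 1: row 5 has {1,3,4,5}; column 1 has {1,3,4,5}; that leaves 2.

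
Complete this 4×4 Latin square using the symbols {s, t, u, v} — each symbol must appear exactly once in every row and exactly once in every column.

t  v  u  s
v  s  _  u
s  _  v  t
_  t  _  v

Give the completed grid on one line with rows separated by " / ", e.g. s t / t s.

t v u s / v s t u / s u v t / u t s v

At row 2, column 3: row 2 has {s,u,v}; column 3 has {u,v}; that leaves t.
At row 3, column 2: row 3 has {s,t,v}; column 2 has {s,t,v}; that leaves u.
At row 4, column 1: row 4 has {t,v}; column 1 has {s,t,v}; that leaves u.
At row 4, column 3: row 4 has {t,u,v}; column 3 has {t,u,v}; that leaves s.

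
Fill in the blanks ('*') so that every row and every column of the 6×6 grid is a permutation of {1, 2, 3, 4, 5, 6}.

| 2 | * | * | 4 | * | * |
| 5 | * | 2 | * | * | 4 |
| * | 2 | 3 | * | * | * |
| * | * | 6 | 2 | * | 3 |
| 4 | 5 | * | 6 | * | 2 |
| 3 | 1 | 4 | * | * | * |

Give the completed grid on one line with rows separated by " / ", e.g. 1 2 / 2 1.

Cell (r4,c1): row 4 has {2,3,6}; column 1 has {2,3,4,5} → 1.
Cell (r4,c2): row 4 has {1,2,3,6}; column 2 has {1,2,5} → 4.
Cell (r4,c5): row 4 has {1,2,3,4,6}; column 5 is empty so far → 5.
Cell (r5,c3): row 5 has {2,4,5,6}; column 3 has {2,3,4,6} → 1.
Cell (r5,c5): row 5 has {1,2,4,5,6}; column 5 has {5} → 3.
Cell (r6,c4): row 6 has {1,3,4}; column 4 has {2,4,6} → 5.
Cell (r6,c6): row 6 has {1,3,4,5}; column 6 has {2,3,4} → 6.
Cell (r1,c3): row 1 has {2,4}; column 3 has {1,2,3,4,6} → 5.
Cell (r1,c6): row 1 has {2,4,5}; column 6 has {2,3,4,6} → 1.
Cell (r3,c1): row 3 has {2,3}; column 1 has {1,2,3,4,5} → 6.
Cell (r3,c4): row 3 has {2,3,6}; column 4 has {2,4,5,6} → 1.
Cell (r3,c5): row 3 has {1,2,3,6}; column 5 has {3,5} → 4.
Cell (r3,c6): row 3 has {1,2,3,4,6}; column 6 has {1,2,3,4,6} → 5.
Cell (r6,c5): row 6 has {1,3,4,5,6}; column 5 has {3,4,5} → 2.
Cell (r1,c5): row 1 has {1,2,4,5}; column 5 has {2,3,4,5} → 6.
Cell (r2,c4): row 2 has {2,4,5}; column 4 has {1,2,4,5,6} → 3.
Cell (r2,c5): row 2 has {2,3,4,5}; column 5 has {2,3,4,5,6} → 1.
Cell (r1,c2): row 1 has {1,2,4,5,6}; column 2 has {1,2,4,5} → 3.
Cell (r2,c2): row 2 has {1,2,3,4,5}; column 2 has {1,2,3,4,5} → 6.

2 3 5 4 6 1 / 5 6 2 3 1 4 / 6 2 3 1 4 5 / 1 4 6 2 5 3 / 4 5 1 6 3 2 / 3 1 4 5 2 6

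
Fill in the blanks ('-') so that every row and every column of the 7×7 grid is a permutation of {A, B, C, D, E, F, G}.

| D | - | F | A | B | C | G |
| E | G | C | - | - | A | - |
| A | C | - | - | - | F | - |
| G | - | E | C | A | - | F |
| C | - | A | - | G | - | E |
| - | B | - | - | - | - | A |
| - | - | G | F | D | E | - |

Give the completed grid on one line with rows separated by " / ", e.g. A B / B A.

(r1,c2) = E
(r2,c5) = F
(r3,c5) = E
(r4,c2) = D
(r4,c6) = B
(r5,c2) = F
(r5,c6) = D
(r6,c1) = F
(r6,c3) = D
(r6,c5) = C
(r6,c6) = G
(r7,c1) = B
(r7,c2) = A
(r7,c7) = C
(r3,c3) = B
(r3,c7) = D
(r5,c4) = B
(r6,c4) = E
(r2,c4) = D
(r2,c7) = B
(r3,c4) = G

D E F A B C G / E G C D F A B / A C B G E F D / G D E C A B F / C F A B G D E / F B D E C G A / B A G F D E C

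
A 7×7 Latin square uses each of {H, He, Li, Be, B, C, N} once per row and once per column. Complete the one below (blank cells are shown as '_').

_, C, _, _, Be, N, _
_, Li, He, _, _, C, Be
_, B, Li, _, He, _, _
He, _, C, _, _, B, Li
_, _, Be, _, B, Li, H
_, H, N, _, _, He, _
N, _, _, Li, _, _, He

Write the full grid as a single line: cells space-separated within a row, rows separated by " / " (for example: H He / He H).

(r1,c7) = B
(r5,c1) = C
(r6,c7) = C
(r7,c2) = Be
(r7,c6) = H
(r1,c3) = H
(r1,c4) = He
(r3,c6) = Be
(r3,c7) = N
(r4,c2) = N
(r4,c5) = H
(r5,c2) = He
(r5,c4) = N
(r6,c5) = Li
(r7,c3) = B
(r7,c5) = C
(r1,c1) = Li
(r2,c5) = N
(r3,c1) = H
(r3,c4) = C
(r4,c4) = Be
(r6,c4) = B
(r2,c1) = B
(r2,c4) = H
(r6,c1) = Be

Li C H He Be N B / B Li He H N C Be / H B Li C He Be N / He N C Be H B Li / C He Be N B Li H / Be H N B Li He C / N Be B Li C H He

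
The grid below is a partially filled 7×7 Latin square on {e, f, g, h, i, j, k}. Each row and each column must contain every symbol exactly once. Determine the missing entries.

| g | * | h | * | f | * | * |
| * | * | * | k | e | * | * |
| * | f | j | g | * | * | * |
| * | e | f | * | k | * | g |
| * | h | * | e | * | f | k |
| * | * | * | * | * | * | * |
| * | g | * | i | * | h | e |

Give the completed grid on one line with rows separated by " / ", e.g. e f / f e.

g k h j f e i / h j g k e i f / e f j g i k h / i e f h k j g / j h i e g f k / k i e f h g j / f g k i j h e

(r1,c4) = j
(r1,c7) = i
(r3,c7) = h
(r4,c4) = h
(r6,c4) = f
(r6,c7) = j
(r7,c3) = k
(r7,c5) = j
(r1,c2) = k
(r1,c6) = e
(r2,c7) = f
(r3,c5) = i
(r3,c6) = k
(r5,c5) = g
(r6,c2) = i
(r6,c5) = h
(r6,c6) = g
(r7,c1) = f
(r2,c2) = j
(r2,c6) = i
(r3,c1) = e
(r4,c6) = j
(r5,c3) = i
(r6,c1) = k
(r6,c3) = e
(r2,c1) = h
(r2,c3) = g
(r4,c1) = i
(r5,c1) = j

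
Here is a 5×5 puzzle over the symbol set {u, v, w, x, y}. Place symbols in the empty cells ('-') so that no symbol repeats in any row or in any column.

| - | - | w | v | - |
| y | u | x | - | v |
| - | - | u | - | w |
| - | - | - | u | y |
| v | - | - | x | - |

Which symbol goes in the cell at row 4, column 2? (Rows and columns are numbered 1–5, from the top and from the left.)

x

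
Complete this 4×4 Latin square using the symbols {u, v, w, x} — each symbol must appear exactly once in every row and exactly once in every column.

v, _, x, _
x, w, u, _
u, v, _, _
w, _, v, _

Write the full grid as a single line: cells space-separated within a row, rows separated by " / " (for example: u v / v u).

v u x w / x w u v / u v w x / w x v u

(r1,c2) = u
(r1,c4) = w
(r2,c4) = v
(r3,c3) = w
(r3,c4) = x
(r4,c2) = x
(r4,c4) = u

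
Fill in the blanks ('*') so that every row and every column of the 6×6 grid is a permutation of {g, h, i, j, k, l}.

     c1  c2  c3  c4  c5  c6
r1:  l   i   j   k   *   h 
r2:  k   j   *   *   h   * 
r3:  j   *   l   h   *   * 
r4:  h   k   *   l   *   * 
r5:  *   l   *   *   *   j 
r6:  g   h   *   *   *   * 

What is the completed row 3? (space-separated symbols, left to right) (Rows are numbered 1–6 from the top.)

At row 1, column 5: row 1 has {h,i,j,k,l}; column 5 has {h}; that leaves g.
At row 3, column 2: row 3 has {h,j,l}; column 2 has {h,i,j,k,l}; that leaves g.
At row 5, column 1: row 5 has {j,l}; column 1 has {g,h,j,k,l}; that leaves i.
At row 5, column 4: row 5 has {i,j,l}; column 4 has {h,k,l}; that leaves g.
At row 5, column 5: row 5 has {g,i,j,l}; column 5 has {g,h}; that leaves k.
At row 2, column 4: row 2 has {h,j,k}; column 4 has {g,h,k,l}; that leaves i.
At row 3, column 5: row 3 has {g,h,j,l}; column 5 has {g,h,k}; that leaves i.
At row 3, column 6: row 3 has {g,h,i,j,l}; column 6 has {h,j}; that leaves k.

j g l h i k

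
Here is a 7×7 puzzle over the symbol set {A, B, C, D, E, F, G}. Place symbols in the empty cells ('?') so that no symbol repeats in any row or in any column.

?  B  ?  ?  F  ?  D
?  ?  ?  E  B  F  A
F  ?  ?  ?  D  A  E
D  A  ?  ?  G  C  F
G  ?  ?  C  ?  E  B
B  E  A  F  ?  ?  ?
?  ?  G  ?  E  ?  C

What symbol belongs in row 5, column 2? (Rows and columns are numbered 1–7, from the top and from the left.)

D

row 1 has {B,D,F}; column 6 has {A,C,E,F} — only G is left for (r1,c6).
row 2 has {A,B,E,F}; column 1 has {B,D,F,G} — only C is left for (r2,c1).
row 2 has {A,B,C,E,F}; column 3 has {A,G} — only D is left for (r2,c3).
row 4 has {A,C,D,F,G}; column 4 has {C,E,F} — only B is left for (r4,c4).
row 5 has {B,C,E,G}; column 3 has {A,D,G} — only F is left for (r5,c3).
row 5 has {B,C,E,F,G}; column 5 has {B,D,E,F,G} — only A is left for (r5,c5).
row 6 has {A,B,E,F}; column 5 has {A,B,D,E,F,G} — only C is left for (r6,c5).
row 6 has {A,B,C,E,F}; column 6 has {A,C,E,F,G} — only D is left for (r6,c6).
row 6 has {A,B,C,D,E,F}; column 7 has {A,B,C,D,E,F} — only G is left for (r6,c7).
row 7 has {C,E,G}; column 1 has {B,C,D,F,G} — only A is left for (r7,c1).
row 7 has {A,C,E,G}; column 4 has {B,C,E,F} — only D is left for (r7,c4).
row 7 has {A,C,D,E,G}; column 6 has {A,C,D,E,F,G} — only B is left for (r7,c6).
row 1 has {B,D,F,G}; column 1 has {A,B,C,D,F,G} — only E is left for (r1,c1).
row 1 has {B,D,E,F,G}; column 3 has {A,D,F,G} — only C is left for (r1,c3).
row 1 has {B,C,D,E,F,G}; column 4 has {B,C,D,E,F} — only A is left for (r1,c4).
row 2 has {A,B,C,D,E,F}; column 2 has {A,B,E} — only G is left for (r2,c2).
row 3 has {A,D,E,F}; column 2 has {A,B,E,G} — only C is left for (r3,c2).
row 3 has {A,C,D,E,F}; column 3 has {A,C,D,F,G} — only B is left for (r3,c3).
row 3 has {A,B,C,D,E,F}; column 4 has {A,B,C,D,E,F} — only G is left for (r3,c4).
row 4 has {A,B,C,D,F,G}; column 3 has {A,B,C,D,F,G} — only E is left for (r4,c3).
row 5 has {A,B,C,E,F,G}; column 2 has {A,B,C,E,G} — only D is left for (r5,c2).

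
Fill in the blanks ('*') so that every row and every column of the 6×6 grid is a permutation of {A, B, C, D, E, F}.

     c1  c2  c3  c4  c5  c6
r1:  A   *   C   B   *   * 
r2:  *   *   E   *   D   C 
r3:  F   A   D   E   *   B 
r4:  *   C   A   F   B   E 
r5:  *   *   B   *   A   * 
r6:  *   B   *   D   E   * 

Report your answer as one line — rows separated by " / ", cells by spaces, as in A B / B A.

A E C B F D / B F E A D C / F A D E C B / D C A F B E / E D B C A F / C B F D E A

row 1 has {A,B,C}; column 5 has {A,B,D,E} — only F is left for (r1,c5).
row 1 has {A,B,C,F}; column 6 has {B,C,E} — only D is left for (r1,c6).
row 2 has {C,D,E}; column 1 has {A,F} — only B is left for (r2,c1).
row 2 has {B,C,D,E}; column 2 has {A,B,C} — only F is left for (r2,c2).
row 2 has {B,C,D,E,F}; column 4 has {B,D,E,F} — only A is left for (r2,c4).
row 3 has {A,B,D,E,F}; column 5 has {A,B,D,E,F} — only C is left for (r3,c5).
row 4 has {A,B,C,E,F}; column 1 has {A,B,F} — only D is left for (r4,c1).
row 5 has {A,B}; column 4 has {A,B,D,E,F} — only C is left for (r5,c4).
row 5 has {A,B,C}; column 6 has {B,C,D,E} — only F is left for (r5,c6).
row 6 has {B,D,E}; column 1 has {A,B,D,F} — only C is left for (r6,c1).
row 6 has {B,C,D,E}; column 3 has {A,B,C,D,E} — only F is left for (r6,c3).
row 6 has {B,C,D,E,F}; column 6 has {B,C,D,E,F} — only A is left for (r6,c6).
row 1 has {A,B,C,D,F}; column 2 has {A,B,C,F} — only E is left for (r1,c2).
row 5 has {A,B,C,F}; column 1 has {A,B,C,D,F} — only E is left for (r5,c1).
row 5 has {A,B,C,E,F}; column 2 has {A,B,C,E,F} — only D is left for (r5,c2).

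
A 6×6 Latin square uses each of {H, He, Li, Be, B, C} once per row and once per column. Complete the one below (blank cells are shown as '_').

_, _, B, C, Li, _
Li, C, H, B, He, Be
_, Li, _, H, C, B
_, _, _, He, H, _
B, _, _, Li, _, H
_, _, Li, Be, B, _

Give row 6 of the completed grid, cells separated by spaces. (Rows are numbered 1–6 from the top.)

He H Li Be B C

(r1,c6) = He
(r5,c5) = Be
(r6,c6) = C
(r4,c6) = Li
(r5,c2) = He
(r5,c3) = C
(r6,c2) = H
(r1,c2) = Be
(r4,c2) = B
(r4,c3) = Be
(r6,c1) = He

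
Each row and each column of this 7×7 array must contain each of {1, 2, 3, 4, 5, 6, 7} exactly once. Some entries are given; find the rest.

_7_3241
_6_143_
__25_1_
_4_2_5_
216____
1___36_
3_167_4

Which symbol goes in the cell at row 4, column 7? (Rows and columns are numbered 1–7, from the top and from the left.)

6

(r1,c3) = 5
(r2,c3) = 7
(r3,c2) = 3
(r3,c5) = 6
(r3,c7) = 7
(r4,c3) = 3
(r4,c5) = 1
(r4,c7) = 6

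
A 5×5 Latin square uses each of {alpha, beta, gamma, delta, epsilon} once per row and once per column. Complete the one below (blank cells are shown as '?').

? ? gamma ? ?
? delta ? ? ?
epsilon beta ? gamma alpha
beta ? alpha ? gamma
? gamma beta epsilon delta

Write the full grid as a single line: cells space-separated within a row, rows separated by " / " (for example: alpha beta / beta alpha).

delta alpha gamma beta epsilon / gamma delta epsilon alpha beta / epsilon beta delta gamma alpha / beta epsilon alpha delta gamma / alpha gamma beta epsilon delta

(r2,c3) = epsilon
(r2,c5) = beta
(r3,c3) = delta
(r4,c2) = epsilon
(r4,c4) = delta
(r5,c1) = alpha
(r1,c1) = delta
(r1,c2) = alpha
(r1,c4) = beta
(r1,c5) = epsilon
(r2,c1) = gamma
(r2,c4) = alpha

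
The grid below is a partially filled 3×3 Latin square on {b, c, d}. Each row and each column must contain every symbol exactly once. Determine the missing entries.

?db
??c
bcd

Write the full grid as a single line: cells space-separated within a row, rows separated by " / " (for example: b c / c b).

c d b / d b c / b c d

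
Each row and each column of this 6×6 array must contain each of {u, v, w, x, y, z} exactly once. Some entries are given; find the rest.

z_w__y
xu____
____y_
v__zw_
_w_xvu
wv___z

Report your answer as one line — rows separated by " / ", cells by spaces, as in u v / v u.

(r1,c2) = x
(r1,c5) = u
(r2,c5) = z
(r3,c1) = u
(r3,c2) = z
(r4,c2) = y
(r4,c6) = x
(r5,c1) = y
(r5,c3) = z
(r6,c5) = x
(r1,c4) = v
(r3,c4) = w
(r3,c6) = v
(r4,c3) = u
(r6,c3) = y
(r6,c4) = u
(r2,c3) = v
(r2,c4) = y
(r2,c6) = w
(r3,c3) = x

z x w v u y / x u v y z w / u z x w y v / v y u z w x / y w z x v u / w v y u x z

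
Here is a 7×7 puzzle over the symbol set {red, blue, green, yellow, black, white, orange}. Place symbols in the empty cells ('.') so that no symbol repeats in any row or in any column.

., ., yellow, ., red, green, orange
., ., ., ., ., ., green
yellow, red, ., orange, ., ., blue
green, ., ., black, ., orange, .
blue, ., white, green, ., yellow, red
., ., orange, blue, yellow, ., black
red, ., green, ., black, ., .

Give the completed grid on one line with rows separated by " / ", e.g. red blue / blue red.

(r1,c4): row 1 has {red,green,yellow,orange}; column 4 has {blue,green,black,orange}, so it must be white.
(r3,c3): row 3 has {red,blue,yellow,orange}; column 3 has {green,yellow,white,orange}, so it must be black.
(r3,c6): row 3 has {red,blue,yellow,black,orange}; column 6 has {green,yellow,orange}, so it must be white.
(r5,c5): row 5 has {red,blue,green,yellow,white}; column 5 has {red,yellow,black}, so it must be orange.
(r6,c1): row 6 has {blue,yellow,black,orange}; column 1 has {red,blue,green,yellow}, so it must be white.
(r6,c2): row 6 has {blue,yellow,black,white,orange}; column 2 has {red}, so it must be green.
(r6,c6): row 6 has {blue,green,yellow,black,white,orange}; column 6 has {green,yellow,white,orange}, so it must be red.
(r7,c4): row 7 has {red,green,black}; column 4 has {blue,green,black,white,orange}, so it must be yellow.
(r7,c6): row 7 has {red,green,yellow,black}; column 6 has {red,green,yellow,white,orange}, so it must be blue.
(r7,c7): row 7 has {red,blue,green,yellow,black}; column 7 has {red,blue,green,black,orange}, so it must be white.
(r1,c1): row 1 has {red,green,yellow,white,orange}; column 1 has {red,blue,green,yellow,white}, so it must be black.
(r1,c2): row 1 has {red,green,yellow,black,white,orange}; column 2 has {red,green}, so it must be blue.
(r2,c1): row 2 has {green}; column 1 has {red,blue,green,yellow,black,white}, so it must be orange.
(r2,c4): row 2 has {green,orange}; column 4 has {blue,green,yellow,black,white,orange}, so it must be red.
(r2,c6): row 2 has {red,green,orange}; column 6 has {red,blue,green,yellow,white,orange}, so it must be black.
(r3,c5): row 3 has {red,blue,yellow,black,white,orange}; column 5 has {red,yellow,black,orange}, so it must be green.
(r4,c7): row 4 has {green,black,orange}; column 7 has {red,blue,green,black,white,orange}, so it must be yellow.
(r5,c2): row 5 has {red,blue,green,yellow,white,orange}; column 2 has {red,blue,green}, so it must be black.
(r7,c2): row 7 has {red,blue,green,yellow,black,white}; column 2 has {red,blue,green,black}, so it must be orange.
(r2,c3): row 2 has {red,green,black,orange}; column 3 has {green,yellow,black,white,orange}, so it must be blue.
(r2,c5): row 2 has {red,blue,green,black,orange}; column 5 has {red,green,yellow,black,orange}, so it must be white.
(r4,c2): row 4 has {green,yellow,black,orange}; column 2 has {red,blue,green,black,orange}, so it must be white.
(r4,c3): row 4 has {green,yellow,black,white,orange}; column 3 has {blue,green,yellow,black,white,orange}, so it must be red.
(r4,c5): row 4 has {red,green,yellow,black,white,orange}; column 5 has {red,green,yellow,black,white,orange}, so it must be blue.
(r2,c2): row 2 has {red,blue,green,black,white,orange}; column 2 has {red,blue,green,black,white,orange}, so it must be yellow.

black blue yellow white red green orange / orange yellow blue red white black green / yellow red black orange green white blue / green white red black blue orange yellow / blue black white green orange yellow red / white green orange blue yellow red black / red orange green yellow black blue white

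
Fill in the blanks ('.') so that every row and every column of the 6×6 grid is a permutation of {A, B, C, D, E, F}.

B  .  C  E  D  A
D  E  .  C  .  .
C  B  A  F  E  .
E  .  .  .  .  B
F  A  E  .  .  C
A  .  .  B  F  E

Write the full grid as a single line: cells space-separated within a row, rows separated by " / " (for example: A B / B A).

row 1 has {A,B,C,D,E}; column 2 has {A,B,E} — only F is left for (r1,c2).
row 2 has {C,D,E}; column 6 has {A,B,C,E} — only F is left for (r2,c6).
row 3 has {A,B,C,E,F}; column 6 has {A,B,C,E,F} — only D is left for (r3,c6).
row 5 has {A,C,E,F}; column 4 has {B,C,E,F} — only D is left for (r5,c4).
row 5 has {A,C,D,E,F}; column 5 has {D,E,F} — only B is left for (r5,c5).
row 6 has {A,B,E,F}; column 3 has {A,C,E} — only D is left for (r6,c3).
row 2 has {C,D,E,F}; column 3 has {A,C,D,E} — only B is left for (r2,c3).
row 2 has {B,C,D,E,F}; column 5 has {B,D,E,F} — only A is left for (r2,c5).
row 4 has {B,E}; column 3 has {A,B,C,D,E} — only F is left for (r4,c3).
row 4 has {B,E,F}; column 4 has {B,C,D,E,F} — only A is left for (r4,c4).
row 4 has {A,B,E,F}; column 5 has {A,B,D,E,F} — only C is left for (r4,c5).
row 6 has {A,B,D,E,F}; column 2 has {A,B,E,F} — only C is left for (r6,c2).
row 4 has {A,B,C,E,F}; column 2 has {A,B,C,E,F} — only D is left for (r4,c2).

B F C E D A / D E B C A F / C B A F E D / E D F A C B / F A E D B C / A C D B F E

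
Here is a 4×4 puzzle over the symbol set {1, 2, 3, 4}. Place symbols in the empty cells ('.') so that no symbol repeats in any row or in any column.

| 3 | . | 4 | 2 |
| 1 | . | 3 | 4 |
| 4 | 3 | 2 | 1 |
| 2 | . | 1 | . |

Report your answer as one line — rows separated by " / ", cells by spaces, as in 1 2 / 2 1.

3 1 4 2 / 1 2 3 4 / 4 3 2 1 / 2 4 1 3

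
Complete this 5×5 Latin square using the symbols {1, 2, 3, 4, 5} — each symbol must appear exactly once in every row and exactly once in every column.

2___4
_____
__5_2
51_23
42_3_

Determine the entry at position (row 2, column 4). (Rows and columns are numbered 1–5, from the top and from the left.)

5

(r4,c3) = 4
(r5,c3) = 1
(r5,c5) = 5
(r1,c3) = 3
(r2,c3) = 2
(r2,c5) = 1
(r1,c2) = 5
(r1,c4) = 1
(r2,c1) = 3
(r2,c2) = 4
(r2,c4) = 5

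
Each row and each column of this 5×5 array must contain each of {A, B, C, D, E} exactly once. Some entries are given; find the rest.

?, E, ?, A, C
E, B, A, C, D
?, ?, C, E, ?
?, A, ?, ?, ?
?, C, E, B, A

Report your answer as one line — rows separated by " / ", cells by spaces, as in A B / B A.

B E D A C / E B A C D / A D C E B / C A B D E / D C E B A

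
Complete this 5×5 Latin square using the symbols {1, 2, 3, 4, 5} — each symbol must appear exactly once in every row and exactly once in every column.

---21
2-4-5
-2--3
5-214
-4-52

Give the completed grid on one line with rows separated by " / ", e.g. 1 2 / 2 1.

4 5 3 2 1 / 2 1 4 3 5 / 1 2 5 4 3 / 5 3 2 1 4 / 3 4 1 5 2

(r2,c4) = 3
(r3,c4) = 4
(r4,c2) = 3
(r1,c2) = 5
(r1,c3) = 3
(r2,c2) = 1
(r3,c1) = 1
(r3,c3) = 5
(r5,c1) = 3
(r5,c3) = 1
(r1,c1) = 4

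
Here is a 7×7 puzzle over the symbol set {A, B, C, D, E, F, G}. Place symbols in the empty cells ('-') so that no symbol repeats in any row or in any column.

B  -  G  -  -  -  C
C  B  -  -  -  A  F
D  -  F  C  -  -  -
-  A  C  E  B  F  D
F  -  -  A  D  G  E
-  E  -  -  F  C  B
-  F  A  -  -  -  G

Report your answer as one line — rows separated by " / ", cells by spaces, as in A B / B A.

B D G F A E C / C B E D G A F / D G F C E B A / G A C E B F D / F C B A D G E / A E D G F C B / E F A B C D G

At row 1, column 2: row 1 has {B,C,G}; column 2 has {A,B,E,F}; that leaves D.
At row 1, column 4: row 1 has {B,C,D,G}; column 4 has {A,C,E}; that leaves F.
At row 1, column 6: row 1 has {B,C,D,F,G}; column 6 has {A,C,F,G}; that leaves E.
At row 3, column 2: row 3 has {C,D,F}; column 2 has {A,B,D,E,F}; that leaves G.
At row 3, column 6: row 3 has {C,D,F,G}; column 6 has {A,C,E,F,G}; that leaves B.
At row 3, column 7: row 3 has {B,C,D,F,G}; column 7 has {B,C,D,E,F,G}; that leaves A.
At row 4, column 1: row 4 has {A,B,C,D,E,F}; column 1 has {B,C,D,F}; that leaves G.
At row 5, column 2: row 5 has {A,D,E,F,G}; column 2 has {A,B,D,E,F,G}; that leaves C.
At row 5, column 3: row 5 has {A,C,D,E,F,G}; column 3 has {A,C,F,G}; that leaves B.
At row 6, column 1: row 6 has {B,C,E,F}; column 1 has {B,C,D,F,G}; that leaves A.
At row 6, column 3: row 6 has {A,B,C,E,F}; column 3 has {A,B,C,F,G}; that leaves D.
At row 6, column 4: row 6 has {A,B,C,D,E,F}; column 4 has {A,C,E,F}; that leaves G.
At row 7, column 1: row 7 has {A,F,G}; column 1 has {A,B,C,D,F,G}; that leaves E.
At row 7, column 5: row 7 has {A,E,F,G}; column 5 has {B,D,F}; that leaves C.
At row 7, column 6: row 7 has {A,C,E,F,G}; column 6 has {A,B,C,E,F,G}; that leaves D.
At row 1, column 5: row 1 has {B,C,D,E,F,G}; column 5 has {B,C,D,F}; that leaves A.
At row 2, column 3: row 2 has {A,B,C,F}; column 3 has {A,B,C,D,F,G}; that leaves E.
At row 2, column 4: row 2 has {A,B,C,E,F}; column 4 has {A,C,E,F,G}; that leaves D.
At row 2, column 5: row 2 has {A,B,C,D,E,F}; column 5 has {A,B,C,D,F}; that leaves G.
At row 3, column 5: row 3 has {A,B,C,D,F,G}; column 5 has {A,B,C,D,F,G}; that leaves E.
At row 7, column 4: row 7 has {A,C,D,E,F,G}; column 4 has {A,C,D,E,F,G}; that leaves B.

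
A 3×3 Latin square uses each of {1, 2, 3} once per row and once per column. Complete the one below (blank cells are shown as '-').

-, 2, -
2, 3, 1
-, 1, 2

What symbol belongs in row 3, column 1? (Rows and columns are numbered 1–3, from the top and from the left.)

(r1,c3) = 3
(r3,c1) = 3

3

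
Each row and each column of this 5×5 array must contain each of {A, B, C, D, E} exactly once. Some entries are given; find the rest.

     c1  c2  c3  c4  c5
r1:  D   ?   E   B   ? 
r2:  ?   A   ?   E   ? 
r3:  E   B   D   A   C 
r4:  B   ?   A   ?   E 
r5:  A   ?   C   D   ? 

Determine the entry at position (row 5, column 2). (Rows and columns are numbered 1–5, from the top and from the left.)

E

(r1,c2) = C
(r1,c5) = A
(r2,c1) = C
(r2,c3) = B
(r2,c5) = D
(r4,c2) = D
(r4,c4) = C
(r5,c2) = E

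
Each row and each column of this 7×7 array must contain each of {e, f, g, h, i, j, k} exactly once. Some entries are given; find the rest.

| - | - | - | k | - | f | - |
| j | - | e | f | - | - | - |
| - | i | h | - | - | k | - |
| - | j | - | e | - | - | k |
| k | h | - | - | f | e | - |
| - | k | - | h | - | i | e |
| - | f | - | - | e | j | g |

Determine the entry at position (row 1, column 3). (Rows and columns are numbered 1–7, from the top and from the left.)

(r2,c2) = g
(r2,c6) = h
(r2,c7) = i
(r4,c6) = g
(r5,c7) = j
(r7,c4) = i
(r1,c2) = e
(r1,c7) = h
(r2,c5) = k
(r3,c7) = f
(r5,c4) = g
(r7,c1) = h
(r7,c3) = k
(r3,c4) = j
(r3,c5) = g
(r5,c3) = i
(r6,c5) = j
(r1,c5) = i
(r3,c1) = e
(r4,c3) = f
(r4,c5) = h
(r6,c3) = g
(r1,c1) = g
(r1,c3) = j

j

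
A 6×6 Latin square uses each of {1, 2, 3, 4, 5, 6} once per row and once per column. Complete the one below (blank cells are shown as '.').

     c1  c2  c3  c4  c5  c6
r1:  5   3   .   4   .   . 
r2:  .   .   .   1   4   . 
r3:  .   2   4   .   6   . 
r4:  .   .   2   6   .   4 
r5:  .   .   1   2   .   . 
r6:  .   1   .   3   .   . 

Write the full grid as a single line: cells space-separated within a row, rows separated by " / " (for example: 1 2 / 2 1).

5 3 6 4 1 2 / 2 6 3 1 4 5 / 3 2 4 5 6 1 / 1 5 2 6 3 4 / 6 4 1 2 5 3 / 4 1 5 3 2 6

Cell (r1,c3): row 1 has {3,4,5}; column 3 has {1,2,4} → 6.
Cell (r3,c4): row 3 has {2,4,6}; column 4 has {1,2,3,4,6} → 5.
Cell (r4,c2): row 4 has {2,4,6}; column 2 has {1,2,3} → 5.
Cell (r6,c3): row 6 has {1,3}; column 3 has {1,2,4,6} → 5.
Cell (r6,c5): row 6 has {1,3,5}; column 5 has {4,6} → 2.
Cell (r6,c6): row 6 has {1,2,3,5}; column 6 has {4} → 6.
Cell (r1,c5): row 1 has {3,4,5,6}; column 5 has {2,4,6} → 1.
Cell (r1,c6): row 1 has {1,3,4,5,6}; column 6 has {4,6} → 2.
Cell (r2,c2): row 2 has {1,4}; column 2 has {1,2,3,5} → 6.
Cell (r2,c3): row 2 has {1,4,6}; column 3 has {1,2,4,5,6} → 3.
Cell (r2,c6): row 2 has {1,3,4,6}; column 6 has {2,4,6} → 5.
Cell (r4,c5): row 4 has {2,4,5,6}; column 5 has {1,2,4,6} → 3.
Cell (r5,c2): row 5 has {1,2}; column 2 has {1,2,3,5,6} → 4.
Cell (r5,c5): row 5 has {1,2,4}; column 5 has {1,2,3,4,6} → 5.
Cell (r5,c6): row 5 has {1,2,4,5}; column 6 has {2,4,5,6} → 3.
Cell (r6,c1): row 6 has {1,2,3,5,6}; column 1 has {5} → 4.
Cell (r2,c1): row 2 has {1,3,4,5,6}; column 1 has {4,5} → 2.
Cell (r3,c6): row 3 has {2,4,5,6}; column 6 has {2,3,4,5,6} → 1.
Cell (r4,c1): row 4 has {2,3,4,5,6}; column 1 has {2,4,5} → 1.
Cell (r5,c1): row 5 has {1,2,3,4,5}; column 1 has {1,2,4,5} → 6.
Cell (r3,c1): row 3 has {1,2,4,5,6}; column 1 has {1,2,4,5,6} → 3.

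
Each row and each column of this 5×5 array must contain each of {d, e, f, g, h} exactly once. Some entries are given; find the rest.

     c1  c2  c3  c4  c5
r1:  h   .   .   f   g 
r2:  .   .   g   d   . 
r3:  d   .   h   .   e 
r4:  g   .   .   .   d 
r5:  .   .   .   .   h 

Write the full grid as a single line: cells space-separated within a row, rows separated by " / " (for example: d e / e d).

h d e f g / e h g d f / d f h g e / g e f h d / f g d e h

(r2,c5) = f
(r3,c4) = g
(r5,c4) = e
(r2,c1) = e
(r2,c2) = h
(r3,c2) = f
(r4,c2) = e
(r4,c3) = f
(r4,c4) = h
(r5,c1) = f
(r5,c3) = d
(r1,c2) = d
(r1,c3) = e
(r5,c2) = g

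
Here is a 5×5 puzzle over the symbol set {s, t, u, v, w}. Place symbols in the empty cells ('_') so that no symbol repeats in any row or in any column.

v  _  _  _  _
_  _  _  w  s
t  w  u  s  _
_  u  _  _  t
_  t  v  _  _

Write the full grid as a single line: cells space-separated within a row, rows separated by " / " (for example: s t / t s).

(r1,c2) = s
(r2,c1) = u
(r2,c2) = v
(r2,c3) = t
(r3,c5) = v
(r4,c4) = v
(r5,c4) = u
(r5,c5) = w
(r1,c3) = w
(r1,c4) = t
(r1,c5) = u
(r4,c3) = s
(r5,c1) = s
(r4,c1) = w

v s w t u / u v t w s / t w u s v / w u s v t / s t v u w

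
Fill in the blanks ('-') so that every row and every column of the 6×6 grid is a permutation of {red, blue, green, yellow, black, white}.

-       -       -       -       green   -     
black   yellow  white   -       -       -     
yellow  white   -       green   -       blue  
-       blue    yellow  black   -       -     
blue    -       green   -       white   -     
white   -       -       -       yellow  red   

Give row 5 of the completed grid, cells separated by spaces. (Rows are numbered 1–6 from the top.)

blue red green yellow white black

At row 1, column 1: row 1 has {green}; column 1 has {blue,yellow,black,white}; that leaves red.
At row 1, column 2: row 1 has {red,green}; column 2 has {blue,yellow,white}; that leaves black.
At row 1, column 3: row 1 has {red,green,black}; column 3 has {green,yellow,white}; that leaves blue.
At row 2, column 6: row 2 has {yellow,black,white}; column 6 has {red,blue}; that leaves green.
At row 4, column 1: row 4 has {blue,yellow,black}; column 1 has {red,blue,yellow,black,white}; that leaves green.
At row 4, column 5: row 4 has {blue,green,yellow,black}; column 5 has {green,yellow,white}; that leaves red.
At row 4, column 6: row 4 has {red,blue,green,yellow,black}; column 6 has {red,blue,green}; that leaves white.
At row 5, column 2: row 5 has {blue,green,white}; column 2 has {blue,yellow,black,white}; that leaves red.
At row 5, column 4: row 5 has {red,blue,green,white}; column 4 has {green,black}; that leaves yellow.
At row 5, column 6: row 5 has {red,blue,green,yellow,white}; column 6 has {red,blue,green,white}; that leaves black.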